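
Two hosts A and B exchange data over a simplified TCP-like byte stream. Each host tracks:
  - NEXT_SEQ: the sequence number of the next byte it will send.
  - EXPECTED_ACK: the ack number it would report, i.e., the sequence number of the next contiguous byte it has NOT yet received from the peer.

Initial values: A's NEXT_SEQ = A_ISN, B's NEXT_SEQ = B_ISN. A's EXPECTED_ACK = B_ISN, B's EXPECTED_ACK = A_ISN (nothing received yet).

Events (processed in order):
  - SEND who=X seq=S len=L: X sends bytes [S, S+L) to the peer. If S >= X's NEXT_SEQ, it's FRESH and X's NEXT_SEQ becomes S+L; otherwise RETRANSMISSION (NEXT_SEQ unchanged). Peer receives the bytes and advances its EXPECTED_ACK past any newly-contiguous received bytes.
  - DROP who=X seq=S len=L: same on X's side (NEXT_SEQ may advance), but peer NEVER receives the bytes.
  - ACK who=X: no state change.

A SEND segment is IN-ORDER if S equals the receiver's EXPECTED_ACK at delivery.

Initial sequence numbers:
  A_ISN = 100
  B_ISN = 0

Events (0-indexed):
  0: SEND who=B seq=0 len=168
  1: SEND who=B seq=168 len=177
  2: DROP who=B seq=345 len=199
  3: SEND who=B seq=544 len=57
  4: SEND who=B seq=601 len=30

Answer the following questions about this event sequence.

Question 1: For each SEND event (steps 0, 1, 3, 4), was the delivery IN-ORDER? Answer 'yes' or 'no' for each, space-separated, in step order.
Step 0: SEND seq=0 -> in-order
Step 1: SEND seq=168 -> in-order
Step 3: SEND seq=544 -> out-of-order
Step 4: SEND seq=601 -> out-of-order

Answer: yes yes no no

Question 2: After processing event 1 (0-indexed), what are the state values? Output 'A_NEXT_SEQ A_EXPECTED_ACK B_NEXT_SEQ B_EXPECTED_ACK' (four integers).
After event 0: A_seq=100 A_ack=168 B_seq=168 B_ack=100
After event 1: A_seq=100 A_ack=345 B_seq=345 B_ack=100

100 345 345 100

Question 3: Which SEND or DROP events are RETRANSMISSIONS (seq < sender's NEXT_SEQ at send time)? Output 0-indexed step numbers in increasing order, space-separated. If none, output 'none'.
Answer: none

Derivation:
Step 0: SEND seq=0 -> fresh
Step 1: SEND seq=168 -> fresh
Step 2: DROP seq=345 -> fresh
Step 3: SEND seq=544 -> fresh
Step 4: SEND seq=601 -> fresh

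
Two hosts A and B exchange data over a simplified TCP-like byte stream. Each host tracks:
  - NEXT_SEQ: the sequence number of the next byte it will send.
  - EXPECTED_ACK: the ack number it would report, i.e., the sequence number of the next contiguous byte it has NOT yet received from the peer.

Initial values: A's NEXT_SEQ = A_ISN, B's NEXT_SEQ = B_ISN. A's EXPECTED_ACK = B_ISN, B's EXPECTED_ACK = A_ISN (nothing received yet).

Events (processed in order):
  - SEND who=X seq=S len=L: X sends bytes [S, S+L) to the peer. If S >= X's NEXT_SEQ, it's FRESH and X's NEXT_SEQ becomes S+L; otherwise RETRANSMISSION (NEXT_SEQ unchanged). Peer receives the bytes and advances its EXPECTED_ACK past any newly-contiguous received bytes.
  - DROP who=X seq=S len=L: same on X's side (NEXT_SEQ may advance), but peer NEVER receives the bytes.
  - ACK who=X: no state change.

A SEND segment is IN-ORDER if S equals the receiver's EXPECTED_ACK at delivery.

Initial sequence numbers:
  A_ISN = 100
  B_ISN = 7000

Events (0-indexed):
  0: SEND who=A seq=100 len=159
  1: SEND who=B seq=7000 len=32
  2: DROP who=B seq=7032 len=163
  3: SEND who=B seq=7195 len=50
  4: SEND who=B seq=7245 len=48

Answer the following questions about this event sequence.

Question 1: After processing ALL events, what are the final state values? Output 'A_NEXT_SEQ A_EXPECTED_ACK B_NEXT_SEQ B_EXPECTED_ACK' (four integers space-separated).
After event 0: A_seq=259 A_ack=7000 B_seq=7000 B_ack=259
After event 1: A_seq=259 A_ack=7032 B_seq=7032 B_ack=259
After event 2: A_seq=259 A_ack=7032 B_seq=7195 B_ack=259
After event 3: A_seq=259 A_ack=7032 B_seq=7245 B_ack=259
After event 4: A_seq=259 A_ack=7032 B_seq=7293 B_ack=259

Answer: 259 7032 7293 259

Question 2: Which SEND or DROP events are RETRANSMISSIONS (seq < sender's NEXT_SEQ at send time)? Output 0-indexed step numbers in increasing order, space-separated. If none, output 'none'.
Answer: none

Derivation:
Step 0: SEND seq=100 -> fresh
Step 1: SEND seq=7000 -> fresh
Step 2: DROP seq=7032 -> fresh
Step 3: SEND seq=7195 -> fresh
Step 4: SEND seq=7245 -> fresh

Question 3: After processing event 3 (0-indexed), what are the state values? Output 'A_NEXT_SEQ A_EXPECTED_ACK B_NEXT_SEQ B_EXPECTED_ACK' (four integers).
After event 0: A_seq=259 A_ack=7000 B_seq=7000 B_ack=259
After event 1: A_seq=259 A_ack=7032 B_seq=7032 B_ack=259
After event 2: A_seq=259 A_ack=7032 B_seq=7195 B_ack=259
After event 3: A_seq=259 A_ack=7032 B_seq=7245 B_ack=259

259 7032 7245 259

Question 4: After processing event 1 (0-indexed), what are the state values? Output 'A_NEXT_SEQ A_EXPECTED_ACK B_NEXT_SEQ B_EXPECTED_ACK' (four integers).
After event 0: A_seq=259 A_ack=7000 B_seq=7000 B_ack=259
After event 1: A_seq=259 A_ack=7032 B_seq=7032 B_ack=259

259 7032 7032 259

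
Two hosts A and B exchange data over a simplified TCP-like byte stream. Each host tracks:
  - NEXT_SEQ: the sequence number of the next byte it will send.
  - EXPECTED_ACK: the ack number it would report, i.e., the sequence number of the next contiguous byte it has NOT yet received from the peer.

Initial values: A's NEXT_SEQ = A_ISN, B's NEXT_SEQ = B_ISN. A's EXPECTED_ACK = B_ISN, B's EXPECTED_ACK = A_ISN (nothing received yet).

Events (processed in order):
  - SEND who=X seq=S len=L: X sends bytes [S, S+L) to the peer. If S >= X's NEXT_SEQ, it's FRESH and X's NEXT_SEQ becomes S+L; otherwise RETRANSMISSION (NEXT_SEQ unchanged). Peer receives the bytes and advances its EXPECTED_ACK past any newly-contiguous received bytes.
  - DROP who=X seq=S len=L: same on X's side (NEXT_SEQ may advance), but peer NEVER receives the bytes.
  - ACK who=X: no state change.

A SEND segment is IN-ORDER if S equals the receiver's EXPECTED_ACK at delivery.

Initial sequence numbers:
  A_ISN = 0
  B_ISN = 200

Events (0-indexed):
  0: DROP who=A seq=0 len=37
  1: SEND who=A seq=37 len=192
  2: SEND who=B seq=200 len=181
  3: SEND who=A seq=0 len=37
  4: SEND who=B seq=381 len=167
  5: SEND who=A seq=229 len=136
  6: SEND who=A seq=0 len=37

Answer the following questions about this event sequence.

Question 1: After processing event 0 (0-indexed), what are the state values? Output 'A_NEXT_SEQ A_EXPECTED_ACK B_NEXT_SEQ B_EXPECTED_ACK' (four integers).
After event 0: A_seq=37 A_ack=200 B_seq=200 B_ack=0

37 200 200 0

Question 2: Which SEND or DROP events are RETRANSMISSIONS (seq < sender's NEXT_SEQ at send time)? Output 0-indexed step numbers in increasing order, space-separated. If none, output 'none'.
Step 0: DROP seq=0 -> fresh
Step 1: SEND seq=37 -> fresh
Step 2: SEND seq=200 -> fresh
Step 3: SEND seq=0 -> retransmit
Step 4: SEND seq=381 -> fresh
Step 5: SEND seq=229 -> fresh
Step 6: SEND seq=0 -> retransmit

Answer: 3 6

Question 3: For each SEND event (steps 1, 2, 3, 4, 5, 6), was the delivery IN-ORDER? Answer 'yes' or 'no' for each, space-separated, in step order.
Step 1: SEND seq=37 -> out-of-order
Step 2: SEND seq=200 -> in-order
Step 3: SEND seq=0 -> in-order
Step 4: SEND seq=381 -> in-order
Step 5: SEND seq=229 -> in-order
Step 6: SEND seq=0 -> out-of-order

Answer: no yes yes yes yes no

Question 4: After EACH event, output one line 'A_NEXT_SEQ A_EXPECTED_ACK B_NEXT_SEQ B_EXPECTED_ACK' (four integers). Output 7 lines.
37 200 200 0
229 200 200 0
229 381 381 0
229 381 381 229
229 548 548 229
365 548 548 365
365 548 548 365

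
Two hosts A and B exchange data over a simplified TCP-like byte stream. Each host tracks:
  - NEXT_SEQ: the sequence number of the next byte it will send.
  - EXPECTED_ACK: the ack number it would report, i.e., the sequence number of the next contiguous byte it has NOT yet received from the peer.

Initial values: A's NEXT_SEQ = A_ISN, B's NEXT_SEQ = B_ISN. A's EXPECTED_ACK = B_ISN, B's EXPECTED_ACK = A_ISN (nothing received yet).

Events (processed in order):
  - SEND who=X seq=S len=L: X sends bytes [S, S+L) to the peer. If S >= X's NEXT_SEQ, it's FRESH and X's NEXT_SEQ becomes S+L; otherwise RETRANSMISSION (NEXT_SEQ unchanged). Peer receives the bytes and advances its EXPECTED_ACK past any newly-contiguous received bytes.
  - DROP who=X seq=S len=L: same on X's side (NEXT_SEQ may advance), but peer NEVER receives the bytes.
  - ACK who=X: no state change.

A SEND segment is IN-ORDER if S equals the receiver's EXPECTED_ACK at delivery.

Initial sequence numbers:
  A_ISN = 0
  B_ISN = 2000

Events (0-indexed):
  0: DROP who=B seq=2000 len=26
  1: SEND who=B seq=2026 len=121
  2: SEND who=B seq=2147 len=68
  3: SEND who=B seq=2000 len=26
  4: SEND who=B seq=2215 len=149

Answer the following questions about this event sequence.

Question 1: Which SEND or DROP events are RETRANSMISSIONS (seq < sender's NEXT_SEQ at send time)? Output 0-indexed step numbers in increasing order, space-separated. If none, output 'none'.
Answer: 3

Derivation:
Step 0: DROP seq=2000 -> fresh
Step 1: SEND seq=2026 -> fresh
Step 2: SEND seq=2147 -> fresh
Step 3: SEND seq=2000 -> retransmit
Step 4: SEND seq=2215 -> fresh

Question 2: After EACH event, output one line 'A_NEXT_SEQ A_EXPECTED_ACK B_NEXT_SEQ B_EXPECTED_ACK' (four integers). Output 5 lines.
0 2000 2026 0
0 2000 2147 0
0 2000 2215 0
0 2215 2215 0
0 2364 2364 0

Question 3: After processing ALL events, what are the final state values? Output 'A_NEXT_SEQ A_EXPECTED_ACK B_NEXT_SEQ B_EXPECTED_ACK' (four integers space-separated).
After event 0: A_seq=0 A_ack=2000 B_seq=2026 B_ack=0
After event 1: A_seq=0 A_ack=2000 B_seq=2147 B_ack=0
After event 2: A_seq=0 A_ack=2000 B_seq=2215 B_ack=0
After event 3: A_seq=0 A_ack=2215 B_seq=2215 B_ack=0
After event 4: A_seq=0 A_ack=2364 B_seq=2364 B_ack=0

Answer: 0 2364 2364 0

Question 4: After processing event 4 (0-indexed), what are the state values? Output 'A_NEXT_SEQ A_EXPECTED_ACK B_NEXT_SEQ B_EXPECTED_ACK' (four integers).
After event 0: A_seq=0 A_ack=2000 B_seq=2026 B_ack=0
After event 1: A_seq=0 A_ack=2000 B_seq=2147 B_ack=0
After event 2: A_seq=0 A_ack=2000 B_seq=2215 B_ack=0
After event 3: A_seq=0 A_ack=2215 B_seq=2215 B_ack=0
After event 4: A_seq=0 A_ack=2364 B_seq=2364 B_ack=0

0 2364 2364 0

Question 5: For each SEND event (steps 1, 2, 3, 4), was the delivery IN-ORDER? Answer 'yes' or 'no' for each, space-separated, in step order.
Step 1: SEND seq=2026 -> out-of-order
Step 2: SEND seq=2147 -> out-of-order
Step 3: SEND seq=2000 -> in-order
Step 4: SEND seq=2215 -> in-order

Answer: no no yes yes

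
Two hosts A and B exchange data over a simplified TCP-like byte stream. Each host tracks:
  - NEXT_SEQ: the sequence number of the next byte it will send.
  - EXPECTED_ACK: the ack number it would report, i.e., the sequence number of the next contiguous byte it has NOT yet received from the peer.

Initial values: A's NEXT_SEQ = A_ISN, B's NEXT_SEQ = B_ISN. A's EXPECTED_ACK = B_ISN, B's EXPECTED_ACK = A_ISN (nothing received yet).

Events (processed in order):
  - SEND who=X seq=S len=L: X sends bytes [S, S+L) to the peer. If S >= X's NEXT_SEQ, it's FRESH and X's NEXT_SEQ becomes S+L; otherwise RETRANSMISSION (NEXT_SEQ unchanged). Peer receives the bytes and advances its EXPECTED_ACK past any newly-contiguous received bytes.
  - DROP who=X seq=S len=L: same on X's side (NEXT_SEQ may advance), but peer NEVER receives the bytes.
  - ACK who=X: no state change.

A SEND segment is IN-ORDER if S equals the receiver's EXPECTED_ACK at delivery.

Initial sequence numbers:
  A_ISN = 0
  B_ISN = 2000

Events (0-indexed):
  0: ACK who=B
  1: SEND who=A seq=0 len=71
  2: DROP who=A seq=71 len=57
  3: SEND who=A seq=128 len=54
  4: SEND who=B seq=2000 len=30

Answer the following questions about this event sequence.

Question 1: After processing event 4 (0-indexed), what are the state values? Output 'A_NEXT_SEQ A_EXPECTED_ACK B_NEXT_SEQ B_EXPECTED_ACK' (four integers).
After event 0: A_seq=0 A_ack=2000 B_seq=2000 B_ack=0
After event 1: A_seq=71 A_ack=2000 B_seq=2000 B_ack=71
After event 2: A_seq=128 A_ack=2000 B_seq=2000 B_ack=71
After event 3: A_seq=182 A_ack=2000 B_seq=2000 B_ack=71
After event 4: A_seq=182 A_ack=2030 B_seq=2030 B_ack=71

182 2030 2030 71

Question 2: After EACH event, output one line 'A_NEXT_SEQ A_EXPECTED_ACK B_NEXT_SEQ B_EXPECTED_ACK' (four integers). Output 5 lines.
0 2000 2000 0
71 2000 2000 71
128 2000 2000 71
182 2000 2000 71
182 2030 2030 71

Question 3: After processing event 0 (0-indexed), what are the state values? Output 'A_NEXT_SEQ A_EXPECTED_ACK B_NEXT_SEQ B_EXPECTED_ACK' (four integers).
After event 0: A_seq=0 A_ack=2000 B_seq=2000 B_ack=0

0 2000 2000 0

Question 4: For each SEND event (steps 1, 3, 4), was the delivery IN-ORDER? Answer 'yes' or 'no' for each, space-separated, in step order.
Step 1: SEND seq=0 -> in-order
Step 3: SEND seq=128 -> out-of-order
Step 4: SEND seq=2000 -> in-order

Answer: yes no yes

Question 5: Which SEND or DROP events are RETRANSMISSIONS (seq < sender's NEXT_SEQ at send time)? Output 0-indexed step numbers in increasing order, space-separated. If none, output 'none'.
Step 1: SEND seq=0 -> fresh
Step 2: DROP seq=71 -> fresh
Step 3: SEND seq=128 -> fresh
Step 4: SEND seq=2000 -> fresh

Answer: none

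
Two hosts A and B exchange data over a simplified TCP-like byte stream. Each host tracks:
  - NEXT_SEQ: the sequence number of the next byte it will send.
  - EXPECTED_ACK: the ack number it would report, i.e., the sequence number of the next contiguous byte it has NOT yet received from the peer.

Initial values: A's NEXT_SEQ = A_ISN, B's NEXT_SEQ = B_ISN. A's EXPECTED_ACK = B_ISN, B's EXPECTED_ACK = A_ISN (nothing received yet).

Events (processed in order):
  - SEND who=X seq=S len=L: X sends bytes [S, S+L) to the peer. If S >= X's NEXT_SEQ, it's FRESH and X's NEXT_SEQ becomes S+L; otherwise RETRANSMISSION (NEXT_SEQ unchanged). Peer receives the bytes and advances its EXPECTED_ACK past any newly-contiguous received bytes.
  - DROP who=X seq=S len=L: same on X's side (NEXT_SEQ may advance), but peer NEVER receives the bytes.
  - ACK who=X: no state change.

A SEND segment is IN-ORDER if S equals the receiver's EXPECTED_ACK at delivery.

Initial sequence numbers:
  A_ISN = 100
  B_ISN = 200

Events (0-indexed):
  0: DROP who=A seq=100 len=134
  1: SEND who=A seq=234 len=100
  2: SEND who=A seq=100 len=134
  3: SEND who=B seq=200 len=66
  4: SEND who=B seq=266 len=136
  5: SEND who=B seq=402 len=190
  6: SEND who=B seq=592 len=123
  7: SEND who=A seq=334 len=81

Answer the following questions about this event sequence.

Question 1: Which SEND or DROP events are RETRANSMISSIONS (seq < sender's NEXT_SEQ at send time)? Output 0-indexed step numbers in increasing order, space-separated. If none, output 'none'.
Answer: 2

Derivation:
Step 0: DROP seq=100 -> fresh
Step 1: SEND seq=234 -> fresh
Step 2: SEND seq=100 -> retransmit
Step 3: SEND seq=200 -> fresh
Step 4: SEND seq=266 -> fresh
Step 5: SEND seq=402 -> fresh
Step 6: SEND seq=592 -> fresh
Step 7: SEND seq=334 -> fresh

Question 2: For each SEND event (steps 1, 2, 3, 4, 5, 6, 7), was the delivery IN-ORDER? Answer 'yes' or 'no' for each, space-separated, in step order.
Answer: no yes yes yes yes yes yes

Derivation:
Step 1: SEND seq=234 -> out-of-order
Step 2: SEND seq=100 -> in-order
Step 3: SEND seq=200 -> in-order
Step 4: SEND seq=266 -> in-order
Step 5: SEND seq=402 -> in-order
Step 6: SEND seq=592 -> in-order
Step 7: SEND seq=334 -> in-order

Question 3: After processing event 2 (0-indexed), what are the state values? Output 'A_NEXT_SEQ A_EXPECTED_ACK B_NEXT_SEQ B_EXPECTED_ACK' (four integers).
After event 0: A_seq=234 A_ack=200 B_seq=200 B_ack=100
After event 1: A_seq=334 A_ack=200 B_seq=200 B_ack=100
After event 2: A_seq=334 A_ack=200 B_seq=200 B_ack=334

334 200 200 334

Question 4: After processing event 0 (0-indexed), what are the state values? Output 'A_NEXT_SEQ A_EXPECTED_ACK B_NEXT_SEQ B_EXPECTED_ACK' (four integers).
After event 0: A_seq=234 A_ack=200 B_seq=200 B_ack=100

234 200 200 100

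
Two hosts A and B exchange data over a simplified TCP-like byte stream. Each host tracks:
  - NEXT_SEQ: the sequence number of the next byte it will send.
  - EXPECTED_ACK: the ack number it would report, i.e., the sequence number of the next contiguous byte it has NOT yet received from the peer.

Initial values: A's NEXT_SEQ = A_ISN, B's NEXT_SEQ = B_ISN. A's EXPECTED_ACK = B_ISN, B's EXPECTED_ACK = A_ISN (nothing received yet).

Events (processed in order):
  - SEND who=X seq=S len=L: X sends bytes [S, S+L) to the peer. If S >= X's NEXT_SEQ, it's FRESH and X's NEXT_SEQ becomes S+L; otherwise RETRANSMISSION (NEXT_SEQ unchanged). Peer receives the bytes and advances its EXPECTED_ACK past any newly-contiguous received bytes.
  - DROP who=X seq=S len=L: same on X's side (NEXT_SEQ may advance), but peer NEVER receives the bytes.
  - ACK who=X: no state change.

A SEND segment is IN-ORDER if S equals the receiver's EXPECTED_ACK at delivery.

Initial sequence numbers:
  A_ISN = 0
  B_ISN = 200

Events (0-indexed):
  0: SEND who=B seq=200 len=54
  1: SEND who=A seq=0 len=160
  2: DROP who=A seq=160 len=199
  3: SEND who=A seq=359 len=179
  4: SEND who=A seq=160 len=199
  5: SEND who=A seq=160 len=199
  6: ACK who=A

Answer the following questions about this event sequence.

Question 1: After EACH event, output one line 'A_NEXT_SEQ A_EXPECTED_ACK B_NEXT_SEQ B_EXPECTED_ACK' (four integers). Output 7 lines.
0 254 254 0
160 254 254 160
359 254 254 160
538 254 254 160
538 254 254 538
538 254 254 538
538 254 254 538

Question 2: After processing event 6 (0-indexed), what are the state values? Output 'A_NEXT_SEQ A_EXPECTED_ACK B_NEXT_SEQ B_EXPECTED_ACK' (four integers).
After event 0: A_seq=0 A_ack=254 B_seq=254 B_ack=0
After event 1: A_seq=160 A_ack=254 B_seq=254 B_ack=160
After event 2: A_seq=359 A_ack=254 B_seq=254 B_ack=160
After event 3: A_seq=538 A_ack=254 B_seq=254 B_ack=160
After event 4: A_seq=538 A_ack=254 B_seq=254 B_ack=538
After event 5: A_seq=538 A_ack=254 B_seq=254 B_ack=538
After event 6: A_seq=538 A_ack=254 B_seq=254 B_ack=538

538 254 254 538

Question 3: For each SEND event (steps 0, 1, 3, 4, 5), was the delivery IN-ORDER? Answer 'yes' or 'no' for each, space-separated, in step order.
Step 0: SEND seq=200 -> in-order
Step 1: SEND seq=0 -> in-order
Step 3: SEND seq=359 -> out-of-order
Step 4: SEND seq=160 -> in-order
Step 5: SEND seq=160 -> out-of-order

Answer: yes yes no yes no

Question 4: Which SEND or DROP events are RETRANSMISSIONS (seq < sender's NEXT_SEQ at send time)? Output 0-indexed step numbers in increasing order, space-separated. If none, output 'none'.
Step 0: SEND seq=200 -> fresh
Step 1: SEND seq=0 -> fresh
Step 2: DROP seq=160 -> fresh
Step 3: SEND seq=359 -> fresh
Step 4: SEND seq=160 -> retransmit
Step 5: SEND seq=160 -> retransmit

Answer: 4 5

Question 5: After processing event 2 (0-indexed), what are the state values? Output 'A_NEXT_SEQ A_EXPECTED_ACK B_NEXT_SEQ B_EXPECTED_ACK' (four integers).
After event 0: A_seq=0 A_ack=254 B_seq=254 B_ack=0
After event 1: A_seq=160 A_ack=254 B_seq=254 B_ack=160
After event 2: A_seq=359 A_ack=254 B_seq=254 B_ack=160

359 254 254 160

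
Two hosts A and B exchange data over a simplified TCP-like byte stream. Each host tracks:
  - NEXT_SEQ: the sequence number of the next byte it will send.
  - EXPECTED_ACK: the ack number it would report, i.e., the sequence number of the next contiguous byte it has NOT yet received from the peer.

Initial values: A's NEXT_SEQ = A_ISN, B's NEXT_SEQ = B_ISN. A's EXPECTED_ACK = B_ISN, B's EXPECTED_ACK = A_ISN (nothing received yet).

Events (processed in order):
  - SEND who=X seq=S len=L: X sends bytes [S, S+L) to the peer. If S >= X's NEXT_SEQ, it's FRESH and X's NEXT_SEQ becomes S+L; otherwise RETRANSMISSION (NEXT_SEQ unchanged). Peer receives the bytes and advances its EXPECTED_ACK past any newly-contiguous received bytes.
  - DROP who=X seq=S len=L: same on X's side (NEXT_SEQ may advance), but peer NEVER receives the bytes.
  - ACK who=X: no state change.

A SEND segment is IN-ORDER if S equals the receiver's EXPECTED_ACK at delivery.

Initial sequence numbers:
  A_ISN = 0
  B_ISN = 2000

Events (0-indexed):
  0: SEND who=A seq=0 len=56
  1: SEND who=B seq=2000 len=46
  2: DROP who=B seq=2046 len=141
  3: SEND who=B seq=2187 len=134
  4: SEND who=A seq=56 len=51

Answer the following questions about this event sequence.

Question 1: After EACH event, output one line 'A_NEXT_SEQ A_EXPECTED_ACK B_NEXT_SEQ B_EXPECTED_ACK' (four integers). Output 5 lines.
56 2000 2000 56
56 2046 2046 56
56 2046 2187 56
56 2046 2321 56
107 2046 2321 107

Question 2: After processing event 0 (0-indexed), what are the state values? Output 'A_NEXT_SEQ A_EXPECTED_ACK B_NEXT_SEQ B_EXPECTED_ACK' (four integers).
After event 0: A_seq=56 A_ack=2000 B_seq=2000 B_ack=56

56 2000 2000 56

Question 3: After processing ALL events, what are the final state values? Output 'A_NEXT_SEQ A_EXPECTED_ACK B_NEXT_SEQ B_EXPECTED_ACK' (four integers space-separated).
After event 0: A_seq=56 A_ack=2000 B_seq=2000 B_ack=56
After event 1: A_seq=56 A_ack=2046 B_seq=2046 B_ack=56
After event 2: A_seq=56 A_ack=2046 B_seq=2187 B_ack=56
After event 3: A_seq=56 A_ack=2046 B_seq=2321 B_ack=56
After event 4: A_seq=107 A_ack=2046 B_seq=2321 B_ack=107

Answer: 107 2046 2321 107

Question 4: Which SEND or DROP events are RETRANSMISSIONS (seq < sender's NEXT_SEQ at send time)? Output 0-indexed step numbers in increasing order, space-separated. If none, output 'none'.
Step 0: SEND seq=0 -> fresh
Step 1: SEND seq=2000 -> fresh
Step 2: DROP seq=2046 -> fresh
Step 3: SEND seq=2187 -> fresh
Step 4: SEND seq=56 -> fresh

Answer: none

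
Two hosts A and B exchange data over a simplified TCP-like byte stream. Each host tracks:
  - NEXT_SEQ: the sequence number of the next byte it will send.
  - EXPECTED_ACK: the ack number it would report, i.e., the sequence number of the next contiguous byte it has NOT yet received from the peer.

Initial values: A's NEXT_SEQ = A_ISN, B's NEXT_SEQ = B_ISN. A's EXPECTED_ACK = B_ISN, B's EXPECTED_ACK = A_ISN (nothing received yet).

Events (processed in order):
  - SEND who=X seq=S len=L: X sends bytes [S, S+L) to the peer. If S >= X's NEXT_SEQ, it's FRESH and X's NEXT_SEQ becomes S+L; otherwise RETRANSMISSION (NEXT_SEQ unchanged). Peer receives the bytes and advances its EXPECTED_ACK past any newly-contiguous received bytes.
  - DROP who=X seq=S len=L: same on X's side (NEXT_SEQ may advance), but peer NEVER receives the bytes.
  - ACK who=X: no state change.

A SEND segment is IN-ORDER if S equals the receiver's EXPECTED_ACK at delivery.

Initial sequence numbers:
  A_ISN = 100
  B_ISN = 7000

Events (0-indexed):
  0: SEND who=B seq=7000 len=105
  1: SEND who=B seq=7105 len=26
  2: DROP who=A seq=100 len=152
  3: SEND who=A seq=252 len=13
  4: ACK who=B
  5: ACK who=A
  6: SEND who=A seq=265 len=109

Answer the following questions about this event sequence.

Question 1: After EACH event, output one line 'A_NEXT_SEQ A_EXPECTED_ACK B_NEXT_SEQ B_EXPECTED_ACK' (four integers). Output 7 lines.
100 7105 7105 100
100 7131 7131 100
252 7131 7131 100
265 7131 7131 100
265 7131 7131 100
265 7131 7131 100
374 7131 7131 100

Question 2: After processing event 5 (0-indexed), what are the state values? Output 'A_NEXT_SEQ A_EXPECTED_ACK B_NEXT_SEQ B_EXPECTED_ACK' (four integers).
After event 0: A_seq=100 A_ack=7105 B_seq=7105 B_ack=100
After event 1: A_seq=100 A_ack=7131 B_seq=7131 B_ack=100
After event 2: A_seq=252 A_ack=7131 B_seq=7131 B_ack=100
After event 3: A_seq=265 A_ack=7131 B_seq=7131 B_ack=100
After event 4: A_seq=265 A_ack=7131 B_seq=7131 B_ack=100
After event 5: A_seq=265 A_ack=7131 B_seq=7131 B_ack=100

265 7131 7131 100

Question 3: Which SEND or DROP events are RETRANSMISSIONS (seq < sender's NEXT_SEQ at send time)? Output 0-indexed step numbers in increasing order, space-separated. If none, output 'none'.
Step 0: SEND seq=7000 -> fresh
Step 1: SEND seq=7105 -> fresh
Step 2: DROP seq=100 -> fresh
Step 3: SEND seq=252 -> fresh
Step 6: SEND seq=265 -> fresh

Answer: none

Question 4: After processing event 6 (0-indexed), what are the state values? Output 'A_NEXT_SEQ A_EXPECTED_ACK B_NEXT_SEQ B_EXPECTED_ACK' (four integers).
After event 0: A_seq=100 A_ack=7105 B_seq=7105 B_ack=100
After event 1: A_seq=100 A_ack=7131 B_seq=7131 B_ack=100
After event 2: A_seq=252 A_ack=7131 B_seq=7131 B_ack=100
After event 3: A_seq=265 A_ack=7131 B_seq=7131 B_ack=100
After event 4: A_seq=265 A_ack=7131 B_seq=7131 B_ack=100
After event 5: A_seq=265 A_ack=7131 B_seq=7131 B_ack=100
After event 6: A_seq=374 A_ack=7131 B_seq=7131 B_ack=100

374 7131 7131 100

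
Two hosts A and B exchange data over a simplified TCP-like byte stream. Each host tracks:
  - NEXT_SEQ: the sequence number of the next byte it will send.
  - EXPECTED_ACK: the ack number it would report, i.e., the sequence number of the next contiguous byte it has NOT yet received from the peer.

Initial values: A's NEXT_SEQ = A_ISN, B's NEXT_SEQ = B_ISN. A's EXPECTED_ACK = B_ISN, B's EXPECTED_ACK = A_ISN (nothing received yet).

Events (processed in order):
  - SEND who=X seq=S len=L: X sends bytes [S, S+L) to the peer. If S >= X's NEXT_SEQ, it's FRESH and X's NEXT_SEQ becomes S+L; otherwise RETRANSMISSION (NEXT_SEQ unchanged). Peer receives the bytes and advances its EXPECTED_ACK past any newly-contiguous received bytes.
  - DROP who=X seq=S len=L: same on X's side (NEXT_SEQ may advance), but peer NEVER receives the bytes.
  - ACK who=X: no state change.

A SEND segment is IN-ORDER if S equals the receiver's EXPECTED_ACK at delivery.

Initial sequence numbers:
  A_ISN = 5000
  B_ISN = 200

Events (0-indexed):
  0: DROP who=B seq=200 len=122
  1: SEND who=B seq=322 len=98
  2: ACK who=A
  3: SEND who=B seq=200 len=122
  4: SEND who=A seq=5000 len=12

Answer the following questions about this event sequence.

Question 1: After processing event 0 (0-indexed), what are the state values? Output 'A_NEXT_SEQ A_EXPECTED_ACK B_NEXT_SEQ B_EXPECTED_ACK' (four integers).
After event 0: A_seq=5000 A_ack=200 B_seq=322 B_ack=5000

5000 200 322 5000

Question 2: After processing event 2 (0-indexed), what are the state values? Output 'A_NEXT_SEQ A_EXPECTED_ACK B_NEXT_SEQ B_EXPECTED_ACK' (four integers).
After event 0: A_seq=5000 A_ack=200 B_seq=322 B_ack=5000
After event 1: A_seq=5000 A_ack=200 B_seq=420 B_ack=5000
After event 2: A_seq=5000 A_ack=200 B_seq=420 B_ack=5000

5000 200 420 5000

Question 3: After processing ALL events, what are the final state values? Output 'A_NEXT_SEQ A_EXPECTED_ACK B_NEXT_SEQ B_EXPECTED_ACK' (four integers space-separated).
After event 0: A_seq=5000 A_ack=200 B_seq=322 B_ack=5000
After event 1: A_seq=5000 A_ack=200 B_seq=420 B_ack=5000
After event 2: A_seq=5000 A_ack=200 B_seq=420 B_ack=5000
After event 3: A_seq=5000 A_ack=420 B_seq=420 B_ack=5000
After event 4: A_seq=5012 A_ack=420 B_seq=420 B_ack=5012

Answer: 5012 420 420 5012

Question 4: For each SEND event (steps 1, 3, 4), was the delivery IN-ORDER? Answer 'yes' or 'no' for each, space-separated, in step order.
Step 1: SEND seq=322 -> out-of-order
Step 3: SEND seq=200 -> in-order
Step 4: SEND seq=5000 -> in-order

Answer: no yes yes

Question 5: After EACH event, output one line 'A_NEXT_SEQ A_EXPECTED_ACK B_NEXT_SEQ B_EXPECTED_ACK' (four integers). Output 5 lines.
5000 200 322 5000
5000 200 420 5000
5000 200 420 5000
5000 420 420 5000
5012 420 420 5012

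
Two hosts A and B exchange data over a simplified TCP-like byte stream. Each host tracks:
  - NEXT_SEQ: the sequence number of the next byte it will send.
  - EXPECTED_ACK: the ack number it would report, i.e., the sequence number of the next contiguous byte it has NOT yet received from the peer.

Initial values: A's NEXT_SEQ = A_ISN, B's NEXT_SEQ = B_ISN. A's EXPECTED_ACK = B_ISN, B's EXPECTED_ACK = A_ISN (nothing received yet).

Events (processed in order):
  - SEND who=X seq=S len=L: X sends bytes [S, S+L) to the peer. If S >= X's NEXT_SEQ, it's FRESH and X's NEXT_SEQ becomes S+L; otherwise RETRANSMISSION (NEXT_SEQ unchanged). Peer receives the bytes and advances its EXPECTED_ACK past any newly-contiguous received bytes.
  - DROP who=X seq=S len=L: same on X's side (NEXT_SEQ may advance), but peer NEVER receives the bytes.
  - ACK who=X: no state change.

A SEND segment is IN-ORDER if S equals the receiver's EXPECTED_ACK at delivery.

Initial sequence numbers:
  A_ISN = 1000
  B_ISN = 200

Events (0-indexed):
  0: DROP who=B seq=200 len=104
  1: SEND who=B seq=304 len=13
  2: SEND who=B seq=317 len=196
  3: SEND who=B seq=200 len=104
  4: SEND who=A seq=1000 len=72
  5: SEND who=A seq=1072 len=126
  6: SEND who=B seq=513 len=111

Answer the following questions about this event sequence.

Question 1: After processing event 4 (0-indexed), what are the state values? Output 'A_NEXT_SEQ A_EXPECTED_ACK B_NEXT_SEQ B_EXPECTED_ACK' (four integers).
After event 0: A_seq=1000 A_ack=200 B_seq=304 B_ack=1000
After event 1: A_seq=1000 A_ack=200 B_seq=317 B_ack=1000
After event 2: A_seq=1000 A_ack=200 B_seq=513 B_ack=1000
After event 3: A_seq=1000 A_ack=513 B_seq=513 B_ack=1000
After event 4: A_seq=1072 A_ack=513 B_seq=513 B_ack=1072

1072 513 513 1072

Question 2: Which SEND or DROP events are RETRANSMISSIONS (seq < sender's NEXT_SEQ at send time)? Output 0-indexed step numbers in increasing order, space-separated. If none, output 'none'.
Answer: 3

Derivation:
Step 0: DROP seq=200 -> fresh
Step 1: SEND seq=304 -> fresh
Step 2: SEND seq=317 -> fresh
Step 3: SEND seq=200 -> retransmit
Step 4: SEND seq=1000 -> fresh
Step 5: SEND seq=1072 -> fresh
Step 6: SEND seq=513 -> fresh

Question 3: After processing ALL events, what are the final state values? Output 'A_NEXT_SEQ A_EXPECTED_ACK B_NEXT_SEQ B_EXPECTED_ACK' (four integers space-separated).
Answer: 1198 624 624 1198

Derivation:
After event 0: A_seq=1000 A_ack=200 B_seq=304 B_ack=1000
After event 1: A_seq=1000 A_ack=200 B_seq=317 B_ack=1000
After event 2: A_seq=1000 A_ack=200 B_seq=513 B_ack=1000
After event 3: A_seq=1000 A_ack=513 B_seq=513 B_ack=1000
After event 4: A_seq=1072 A_ack=513 B_seq=513 B_ack=1072
After event 5: A_seq=1198 A_ack=513 B_seq=513 B_ack=1198
After event 6: A_seq=1198 A_ack=624 B_seq=624 B_ack=1198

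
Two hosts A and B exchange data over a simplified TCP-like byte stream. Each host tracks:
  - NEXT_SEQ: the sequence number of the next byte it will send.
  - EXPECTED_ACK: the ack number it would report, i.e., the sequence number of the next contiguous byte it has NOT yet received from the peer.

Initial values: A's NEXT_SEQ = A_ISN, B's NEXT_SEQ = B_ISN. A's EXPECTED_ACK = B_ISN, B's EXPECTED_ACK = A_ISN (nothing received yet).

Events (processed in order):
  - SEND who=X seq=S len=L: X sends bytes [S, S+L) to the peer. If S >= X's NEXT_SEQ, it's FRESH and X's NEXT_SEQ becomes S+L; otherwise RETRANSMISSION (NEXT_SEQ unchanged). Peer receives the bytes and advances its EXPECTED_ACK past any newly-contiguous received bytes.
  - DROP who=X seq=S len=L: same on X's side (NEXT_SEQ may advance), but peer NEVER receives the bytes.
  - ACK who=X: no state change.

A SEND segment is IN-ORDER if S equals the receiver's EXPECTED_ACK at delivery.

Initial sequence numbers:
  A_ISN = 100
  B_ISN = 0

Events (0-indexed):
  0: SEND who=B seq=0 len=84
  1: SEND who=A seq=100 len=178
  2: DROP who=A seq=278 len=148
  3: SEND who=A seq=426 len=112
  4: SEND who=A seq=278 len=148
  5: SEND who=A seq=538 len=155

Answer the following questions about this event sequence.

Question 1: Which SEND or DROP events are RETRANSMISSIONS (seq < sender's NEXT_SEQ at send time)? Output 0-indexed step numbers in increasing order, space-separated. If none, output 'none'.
Step 0: SEND seq=0 -> fresh
Step 1: SEND seq=100 -> fresh
Step 2: DROP seq=278 -> fresh
Step 3: SEND seq=426 -> fresh
Step 4: SEND seq=278 -> retransmit
Step 5: SEND seq=538 -> fresh

Answer: 4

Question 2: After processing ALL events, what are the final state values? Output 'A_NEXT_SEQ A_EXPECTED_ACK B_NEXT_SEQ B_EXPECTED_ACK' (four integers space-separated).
Answer: 693 84 84 693

Derivation:
After event 0: A_seq=100 A_ack=84 B_seq=84 B_ack=100
After event 1: A_seq=278 A_ack=84 B_seq=84 B_ack=278
After event 2: A_seq=426 A_ack=84 B_seq=84 B_ack=278
After event 3: A_seq=538 A_ack=84 B_seq=84 B_ack=278
After event 4: A_seq=538 A_ack=84 B_seq=84 B_ack=538
After event 5: A_seq=693 A_ack=84 B_seq=84 B_ack=693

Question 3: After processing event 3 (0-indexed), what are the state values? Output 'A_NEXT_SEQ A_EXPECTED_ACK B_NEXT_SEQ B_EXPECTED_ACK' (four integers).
After event 0: A_seq=100 A_ack=84 B_seq=84 B_ack=100
After event 1: A_seq=278 A_ack=84 B_seq=84 B_ack=278
After event 2: A_seq=426 A_ack=84 B_seq=84 B_ack=278
After event 3: A_seq=538 A_ack=84 B_seq=84 B_ack=278

538 84 84 278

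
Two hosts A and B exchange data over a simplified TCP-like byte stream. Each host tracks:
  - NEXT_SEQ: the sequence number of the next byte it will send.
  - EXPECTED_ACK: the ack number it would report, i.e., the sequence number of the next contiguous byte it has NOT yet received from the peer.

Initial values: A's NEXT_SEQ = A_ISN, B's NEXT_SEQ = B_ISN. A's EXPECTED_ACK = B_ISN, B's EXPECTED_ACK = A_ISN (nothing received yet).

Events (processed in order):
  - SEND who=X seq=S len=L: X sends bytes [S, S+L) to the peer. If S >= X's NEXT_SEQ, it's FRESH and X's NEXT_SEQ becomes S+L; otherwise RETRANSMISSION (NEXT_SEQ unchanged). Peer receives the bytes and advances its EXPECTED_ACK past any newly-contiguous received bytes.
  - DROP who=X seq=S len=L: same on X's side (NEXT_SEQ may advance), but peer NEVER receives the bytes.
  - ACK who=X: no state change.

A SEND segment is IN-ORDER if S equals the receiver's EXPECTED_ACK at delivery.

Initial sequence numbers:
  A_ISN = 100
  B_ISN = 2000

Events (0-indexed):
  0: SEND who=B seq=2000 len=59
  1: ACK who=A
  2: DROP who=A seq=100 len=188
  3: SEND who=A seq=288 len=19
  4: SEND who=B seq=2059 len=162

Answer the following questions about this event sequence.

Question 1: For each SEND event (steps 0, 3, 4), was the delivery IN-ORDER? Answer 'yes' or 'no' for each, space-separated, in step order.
Answer: yes no yes

Derivation:
Step 0: SEND seq=2000 -> in-order
Step 3: SEND seq=288 -> out-of-order
Step 4: SEND seq=2059 -> in-order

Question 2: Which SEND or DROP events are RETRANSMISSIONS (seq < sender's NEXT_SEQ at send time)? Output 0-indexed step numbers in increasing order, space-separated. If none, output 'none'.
Step 0: SEND seq=2000 -> fresh
Step 2: DROP seq=100 -> fresh
Step 3: SEND seq=288 -> fresh
Step 4: SEND seq=2059 -> fresh

Answer: none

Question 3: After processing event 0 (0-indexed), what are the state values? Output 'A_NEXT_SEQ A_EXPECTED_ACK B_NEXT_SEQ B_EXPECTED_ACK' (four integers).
After event 0: A_seq=100 A_ack=2059 B_seq=2059 B_ack=100

100 2059 2059 100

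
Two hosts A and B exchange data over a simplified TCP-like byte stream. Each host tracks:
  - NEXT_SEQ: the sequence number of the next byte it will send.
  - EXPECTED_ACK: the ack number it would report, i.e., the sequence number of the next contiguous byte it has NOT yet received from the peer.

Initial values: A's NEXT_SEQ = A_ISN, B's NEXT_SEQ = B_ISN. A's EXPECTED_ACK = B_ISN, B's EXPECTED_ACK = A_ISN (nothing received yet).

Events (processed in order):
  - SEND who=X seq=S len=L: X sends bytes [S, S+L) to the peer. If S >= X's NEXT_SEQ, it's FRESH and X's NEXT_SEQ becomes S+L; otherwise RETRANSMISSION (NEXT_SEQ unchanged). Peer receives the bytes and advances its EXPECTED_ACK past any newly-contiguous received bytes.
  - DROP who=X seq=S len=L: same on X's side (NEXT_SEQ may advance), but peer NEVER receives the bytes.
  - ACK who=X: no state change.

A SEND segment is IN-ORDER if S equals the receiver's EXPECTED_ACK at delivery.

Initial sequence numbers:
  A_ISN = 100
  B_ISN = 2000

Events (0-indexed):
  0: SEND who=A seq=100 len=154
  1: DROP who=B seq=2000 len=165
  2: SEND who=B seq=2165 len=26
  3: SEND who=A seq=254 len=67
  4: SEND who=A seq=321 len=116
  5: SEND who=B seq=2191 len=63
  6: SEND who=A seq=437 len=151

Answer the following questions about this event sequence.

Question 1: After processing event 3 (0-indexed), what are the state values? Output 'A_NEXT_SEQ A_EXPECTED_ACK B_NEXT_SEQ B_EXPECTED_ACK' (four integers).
After event 0: A_seq=254 A_ack=2000 B_seq=2000 B_ack=254
After event 1: A_seq=254 A_ack=2000 B_seq=2165 B_ack=254
After event 2: A_seq=254 A_ack=2000 B_seq=2191 B_ack=254
After event 3: A_seq=321 A_ack=2000 B_seq=2191 B_ack=321

321 2000 2191 321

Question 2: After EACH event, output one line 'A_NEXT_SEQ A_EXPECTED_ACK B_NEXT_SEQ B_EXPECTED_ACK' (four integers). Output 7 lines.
254 2000 2000 254
254 2000 2165 254
254 2000 2191 254
321 2000 2191 321
437 2000 2191 437
437 2000 2254 437
588 2000 2254 588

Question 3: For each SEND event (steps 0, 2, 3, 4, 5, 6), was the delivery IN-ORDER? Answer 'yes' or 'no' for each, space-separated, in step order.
Answer: yes no yes yes no yes

Derivation:
Step 0: SEND seq=100 -> in-order
Step 2: SEND seq=2165 -> out-of-order
Step 3: SEND seq=254 -> in-order
Step 4: SEND seq=321 -> in-order
Step 5: SEND seq=2191 -> out-of-order
Step 6: SEND seq=437 -> in-order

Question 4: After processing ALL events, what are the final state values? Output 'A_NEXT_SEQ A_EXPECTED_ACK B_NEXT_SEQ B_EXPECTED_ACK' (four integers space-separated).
Answer: 588 2000 2254 588

Derivation:
After event 0: A_seq=254 A_ack=2000 B_seq=2000 B_ack=254
After event 1: A_seq=254 A_ack=2000 B_seq=2165 B_ack=254
After event 2: A_seq=254 A_ack=2000 B_seq=2191 B_ack=254
After event 3: A_seq=321 A_ack=2000 B_seq=2191 B_ack=321
After event 4: A_seq=437 A_ack=2000 B_seq=2191 B_ack=437
After event 5: A_seq=437 A_ack=2000 B_seq=2254 B_ack=437
After event 6: A_seq=588 A_ack=2000 B_seq=2254 B_ack=588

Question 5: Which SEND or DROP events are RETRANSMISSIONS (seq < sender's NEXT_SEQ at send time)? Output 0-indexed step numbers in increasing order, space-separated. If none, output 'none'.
Step 0: SEND seq=100 -> fresh
Step 1: DROP seq=2000 -> fresh
Step 2: SEND seq=2165 -> fresh
Step 3: SEND seq=254 -> fresh
Step 4: SEND seq=321 -> fresh
Step 5: SEND seq=2191 -> fresh
Step 6: SEND seq=437 -> fresh

Answer: none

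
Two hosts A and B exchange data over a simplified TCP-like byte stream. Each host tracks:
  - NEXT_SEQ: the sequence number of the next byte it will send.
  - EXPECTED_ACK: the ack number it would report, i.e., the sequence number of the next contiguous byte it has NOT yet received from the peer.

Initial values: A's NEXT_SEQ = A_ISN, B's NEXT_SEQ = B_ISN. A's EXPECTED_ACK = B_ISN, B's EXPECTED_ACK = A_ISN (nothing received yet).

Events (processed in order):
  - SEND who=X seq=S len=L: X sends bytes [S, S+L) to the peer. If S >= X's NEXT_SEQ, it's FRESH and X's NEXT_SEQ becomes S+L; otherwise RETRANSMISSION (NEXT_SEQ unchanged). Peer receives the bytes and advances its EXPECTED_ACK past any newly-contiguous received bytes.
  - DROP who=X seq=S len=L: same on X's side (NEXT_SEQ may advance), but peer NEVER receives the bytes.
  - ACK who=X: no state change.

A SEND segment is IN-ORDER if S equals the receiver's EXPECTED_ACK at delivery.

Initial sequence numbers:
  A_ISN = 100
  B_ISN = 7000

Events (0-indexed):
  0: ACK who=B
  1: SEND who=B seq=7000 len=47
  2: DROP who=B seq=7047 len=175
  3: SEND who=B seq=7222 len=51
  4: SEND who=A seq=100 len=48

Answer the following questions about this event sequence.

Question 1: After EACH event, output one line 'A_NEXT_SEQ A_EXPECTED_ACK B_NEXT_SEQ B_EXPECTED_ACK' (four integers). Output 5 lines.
100 7000 7000 100
100 7047 7047 100
100 7047 7222 100
100 7047 7273 100
148 7047 7273 148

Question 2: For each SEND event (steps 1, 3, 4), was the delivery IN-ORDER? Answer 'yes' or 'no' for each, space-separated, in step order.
Step 1: SEND seq=7000 -> in-order
Step 3: SEND seq=7222 -> out-of-order
Step 4: SEND seq=100 -> in-order

Answer: yes no yes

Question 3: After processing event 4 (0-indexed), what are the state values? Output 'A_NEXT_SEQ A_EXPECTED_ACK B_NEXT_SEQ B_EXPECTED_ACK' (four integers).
After event 0: A_seq=100 A_ack=7000 B_seq=7000 B_ack=100
After event 1: A_seq=100 A_ack=7047 B_seq=7047 B_ack=100
After event 2: A_seq=100 A_ack=7047 B_seq=7222 B_ack=100
After event 3: A_seq=100 A_ack=7047 B_seq=7273 B_ack=100
After event 4: A_seq=148 A_ack=7047 B_seq=7273 B_ack=148

148 7047 7273 148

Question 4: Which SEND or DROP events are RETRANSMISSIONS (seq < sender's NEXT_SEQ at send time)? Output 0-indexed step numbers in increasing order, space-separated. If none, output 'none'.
Answer: none

Derivation:
Step 1: SEND seq=7000 -> fresh
Step 2: DROP seq=7047 -> fresh
Step 3: SEND seq=7222 -> fresh
Step 4: SEND seq=100 -> fresh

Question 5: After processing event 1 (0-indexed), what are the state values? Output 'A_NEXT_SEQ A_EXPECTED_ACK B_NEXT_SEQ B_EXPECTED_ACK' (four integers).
After event 0: A_seq=100 A_ack=7000 B_seq=7000 B_ack=100
After event 1: A_seq=100 A_ack=7047 B_seq=7047 B_ack=100

100 7047 7047 100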